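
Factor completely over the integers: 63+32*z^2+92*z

(4*z+7)*(8*z+9)

Need a pair with product 32·63 = 2016 and sum 92: that's 56 and 36.
Split the middle term: 32*z^2+56*z + 36*z+63 = 8*z*(4*z+7) + 9*(4*z+7).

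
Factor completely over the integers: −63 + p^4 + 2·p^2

Substitute u = p^2 to get a quadratic in u, then factor.
p^2 + 9 is irreducible over ℤ (sum of squares).
p^2 − 7 is irreducible over ℤ (7 is not a perfect square).

(p^2 + 9)·(p^2 − 7)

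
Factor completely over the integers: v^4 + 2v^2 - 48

Substitute u = v^2 to get a quadratic in u, then factor.
v^2 + 8 is irreducible over ℤ (always positive, so no real roots).
v^2 - 6 is irreducible over ℤ (6 is not a perfect square).

(v^2 + 8)(v^2 - 6)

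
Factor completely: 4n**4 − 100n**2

Pull out the common factor 4n**2; n**2 − 25 is a difference of squares.

4n**2(n + 5)(n − 5)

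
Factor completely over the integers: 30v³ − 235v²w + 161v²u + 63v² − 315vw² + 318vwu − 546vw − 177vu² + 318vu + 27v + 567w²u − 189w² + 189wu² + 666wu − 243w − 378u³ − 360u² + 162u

Group: 6v(5v² − 45vw + 21vu + 3v + 81wu − 27w − 54u² + 18u) + (7w + 7u + 9)(5v² − 45vw + 21vu + 3v + 81wu − 27w − 54u² + 18u); both groups contain (5v² − 45vw + 21vu + 3v + 81wu − 27w − 54u² + 18u), so (6v + 7w + 7u + 9) is a factor with cofactor 5v² − 45vw + 21vu + 3v + 81wu − 27w − 54u² + 18u.
The cofactor groups again: 5v² − 45vw + 21vu + 3v + 81wu − 27w − 54u² + 18u = v(5v − 9u + 3) + (−9w + 6u)(5v − 9u + 3); both groups contain (5v − 9u + 3), giving (v − 9w + 6u)(5v − 9u + 3).

(5v − 9u + 3)(v − 9w + 6u)(6v + 7w + 7u + 9)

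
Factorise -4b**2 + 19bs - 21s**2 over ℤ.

-(4b - 7s)(b - 3s)

Group: -b(4b - 7s) + 3s(4b - 7s); both groups contain (4b - 7s).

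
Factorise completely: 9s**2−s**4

−s**2(s+3)(s−3)

Factor out s**2 first: what remains is −s**2+9.
Recognize a difference of squares with the parts 3 and s.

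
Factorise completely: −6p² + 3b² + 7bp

Group: b(3b − 2p) + 3p(3b − 2p); both groups contain (3b − 2p).

(3b − 2p)(b + 3p)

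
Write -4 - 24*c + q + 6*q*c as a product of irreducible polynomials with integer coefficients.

(6*c + 1)*(q - 4)

Group as (6*q*c + q) + (-24*c - 4) = q*(6*c + 1) - 4*(6*c + 1).
Both groups share the factor (6*c + 1).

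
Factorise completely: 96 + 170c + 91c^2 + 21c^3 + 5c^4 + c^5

(c + 1)(c + 2)(c + 3)(c^2 - c + 16)

Trying the rational-root candidates, c = -3 is a root, so (c + 3) is a factor; dividing leaves c^4 + 2c^3 + 15c^2 + 46c + 32.
Continuing, c = -2 is a root, giving the factor (c + 2) and quotient c^3 + 15c + 16.
Then c = -1 is a root, so (c + 1) is a factor; dividing leaves c^2 - c + 16.
The quadratic c^2 - c + 16 has discriminant -63 < 0 and is irreducible over ℤ.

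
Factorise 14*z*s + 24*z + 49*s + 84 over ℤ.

Group as (14*z*s + 24*z) + (49*s + 84) = 2*z*(7*s + 12) + 7*(7*s + 12).
Both groups share the factor (7*s + 12).

(2*z + 7)*(7*s + 12)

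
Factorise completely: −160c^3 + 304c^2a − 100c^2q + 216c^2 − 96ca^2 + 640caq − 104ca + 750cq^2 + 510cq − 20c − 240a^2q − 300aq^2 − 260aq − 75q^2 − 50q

Group: 2c(−80c^2 + 152ca + 150cq + 108c − 48a^2 − 60aq − 52a − 15q − 10) + 5q(−80c^2 + 152ca + 150cq + 108c − 48a^2 − 60aq − 52a − 15q − 10); both groups contain (−80c^2 + 152ca + 150cq + 108c − 48a^2 − 60aq − 52a − 15q − 10), so (2c + 5q) is a factor with cofactor −80c^2 + 152ca + 150cq + 108c − 48a^2 − 60aq − 52a − 15q − 10.
The cofactor groups again: −80c^2 + 152ca + 150cq + 108c − 48a^2 − 60aq − 52a − 15q − 10 = −8c(10c − 4a − 1) + (12a + 15q + 10)(10c − 4a − 1); both groups contain (10c − 4a − 1), giving −(8c − 12a − 15q − 10)(10c − 4a − 1).

−(8c − 12a − 15q − 10)(10c − 4a − 1)(2c + 5q)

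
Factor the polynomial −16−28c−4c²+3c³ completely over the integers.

(3c+2)(c+2)(c−4)

Among the possible rational roots, c = −2 is a root, so (c+2) divides it; the quotient is 3c²−10c−8.
The remaining quadratic factors as (c−4)(3c+2).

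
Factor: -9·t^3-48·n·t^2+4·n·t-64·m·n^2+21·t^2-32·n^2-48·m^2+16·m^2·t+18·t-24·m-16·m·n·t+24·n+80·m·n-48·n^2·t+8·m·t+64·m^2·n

(4·m+3·t+2)·(4·m-4·n-3·t)·(4·n+t-3)

Group: 4·m·(16·m·n+4·m·t-12·m-16·n^2-16·n·t+12·n-3·t^2+9·t) + (3·t+2)·(16·m·n+4·m·t-12·m-16·n^2-16·n·t+12·n-3·t^2+9·t); both groups contain (16·m·n+4·m·t-12·m-16·n^2-16·n·t+12·n-3·t^2+9·t), so (4·m+3·t+2) is a factor with cofactor 16·m·n+4·m·t-12·m-16·n^2-16·n·t+12·n-3·t^2+9·t.
The cofactor groups again: 16·m·n+4·m·t-12·m-16·n^2-16·n·t+12·n-3·t^2+9·t = 4·n·(4·m-4·n-3·t) + (t-3)·(4·m-4·n-3·t); both groups contain (4·m-4·n-3·t), giving (4·n+t-3)·(4·m-4·n-3·t).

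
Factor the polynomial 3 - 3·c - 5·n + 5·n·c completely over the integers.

(5·n - 3)·(c - 1)

Group as (5·n·c - 5·n) + (-3·c + 3) = 5·n·(c - 1) - 3·(c - 1).
Both groups share the factor (c - 1).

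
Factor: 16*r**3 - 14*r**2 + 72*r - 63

Group as (16*r**3 + 72*r) + (-14*r**2 - 63) = 8*r*(2*r**2 + 9) - 7*(2*r**2 + 9).
Both groups share the factor (2*r**2 + 9).

(8*r - 7)*(2*r**2 + 9)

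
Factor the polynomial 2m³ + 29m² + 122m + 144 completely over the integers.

(2m + 9)(m + 2)(m + 8)

By the rational root theorem, m = −8 is a root, so (m + 8) divides it; the quotient is 2m² + 13m + 18.
The remaining quadratic factors as (2m + 9)(m + 2).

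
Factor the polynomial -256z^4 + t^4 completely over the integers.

(t + 4z)(t - 4z)(t^2 + 16z^2)

(t)⁴ − (4z)⁴ = ((t)² − (4z)²)((t)² + (4z)²); the first factor splits again, the second (t^2 + 16z^2) is irreducible.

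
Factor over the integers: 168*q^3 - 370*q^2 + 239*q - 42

(4*q - 3)*(6*q - 7)*(7*q - 2)

By the rational root theorem, q = 7/6 is a root, so (6*q - 7) divides it; the quotient is 28*q^2 - 29*q + 6.
The remaining quadratic factors as (4*q - 3)(7*q - 2).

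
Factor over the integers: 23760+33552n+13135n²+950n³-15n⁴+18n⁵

Trying the rational-root candidates, n = -4/3 is a root, giving the factor (3n+4) and quotient 6n⁴-13n³+334n²+3933n+5940.
Continuing, n = -5 is a root, so (n+5) divides it; the quotient is 6n³-43n²+549n+1188.
Then n = -11/6 is a root, giving the factor (6n+11) and quotient n²-9n+108.
The quadratic n²-9n+108 has discriminant -351 < 0 and is irreducible over ℤ.

(3n+4)(6n+11)(n+5)(n²-9n+108)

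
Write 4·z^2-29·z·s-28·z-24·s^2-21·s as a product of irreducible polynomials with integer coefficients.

(z-8·s-7)·(4·z+3·s)

Group: 4·z·(z-8·s-7) + 3·s·(z-8·s-7); both groups contain (z-8·s-7).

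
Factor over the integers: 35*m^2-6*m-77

Need a pair with product 35·(-77) = -2695 and sum -6: that's -55 and 49.
Split the middle term: 35*m^2-55*m + 49*m-77 = 5*m*(7*m-11) + 7*(7*m-11).

(5*m+7)*(7*m-11)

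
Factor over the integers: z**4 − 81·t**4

(z)⁴ − (3·t)⁴ = ((z)² − (3·t)²)((z)² + (3·t)²); the first factor splits again, the second (z**2 + 9·t**2) is irreducible.

(z − 3·t)·(z + 3·t)·(z**2 + 9·t**2)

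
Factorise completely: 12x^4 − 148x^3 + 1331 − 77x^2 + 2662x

(2x + 1)(2x − 11)(3x + 11)(x − 11)

By the rational root theorem, x = 11/2 is a root, giving the factor (2x − 11) and quotient 6x^3 − 41x^2 − 264x − 121.
Then x = −1/2 is a root, giving the factor (2x + 1) and quotient 3x^2 − 22x − 121.
The remaining quadratic factors as (3x + 11)(x − 11).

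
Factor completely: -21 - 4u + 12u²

(2u - 3)(6u + 7)

Need a pair with product 12·(-21) = -252 and sum -4: that's 14 and -18.
Split the middle term: 12u² + 14u - 18u - 21 = 2u(6u + 7) - 3(6u + 7).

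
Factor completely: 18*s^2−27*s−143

(3*s−11)*(6*s+13)

Need a pair with product 18·(−143) = −2574 and sum −27: that's 39 and −66.
Split the middle term: 18*s^2+39*s − 66*s−143 = 3*s*(6*s+13) − 11*(6*s+13).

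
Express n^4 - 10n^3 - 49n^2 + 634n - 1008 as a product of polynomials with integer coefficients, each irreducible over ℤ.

Testing divisors of the constant over divisors of the leading coefficient, n = 7 is a root, so (n - 7) divides it; the quotient is n^3 - 3n^2 - 70n + 144.
Next, n = 2 is a root, so (n - 2) divides it; the quotient is n^2 - n - 72.
The remaining quadratic factors as (n - 9)(n + 8).

(n + 8)(n - 2)(n - 7)(n - 9)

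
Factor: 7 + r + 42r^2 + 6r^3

Group as (6r^3 + r) + (42r^2 + 7) = r(6r^2 + 1) + 7(6r^2 + 1).
Both groups share the factor (6r^2 + 1).

(r + 7)(6r^2 + 1)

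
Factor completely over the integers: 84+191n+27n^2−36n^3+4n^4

(2n+1)(2n+3)(n−4)(n−7)

By the rational root theorem, n = 4 is a root, so (n−4) is a factor; dividing leaves 4n^3−20n^2−53n−21.
Continuing, n = −3/2 is a root, so (2n+3) is a factor; dividing leaves 2n^2−13n−7.
The remaining quadratic factors as (2n+1)(n−7).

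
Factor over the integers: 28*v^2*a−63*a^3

7*a*(2*v−3*a)*(2*v+3*a)

Pull out the common factor 7*a; 4*v^2−9*a^2 is a difference of squares.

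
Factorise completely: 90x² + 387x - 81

9(2x + 9)(5x - 1)

Pull out the common factor 9, then factor the remaining trinomial.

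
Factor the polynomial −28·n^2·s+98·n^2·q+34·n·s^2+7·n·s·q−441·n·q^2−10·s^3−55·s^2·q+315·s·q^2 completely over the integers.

Group: 2·s·(−14·n^2+17·n·s+63·n·q−5·s^2−45·s·q) − 7·q·(−14·n^2+17·n·s+63·n·q−5·s^2−45·s·q); both groups contain (−14·n^2+17·n·s+63·n·q−5·s^2−45·s·q), so (2·s−7·q) is a factor with cofactor −14·n^2+17·n·s+63·n·q−5·s^2−45·s·q.
The cofactor groups again: −14·n^2+17·n·s+63·n·q−5·s^2−45·s·q = −7·n·(2·n−s−9·q) + 5·s·(2·n−s−9·q); both groups contain (2·n−s−9·q), giving −(7·n−5·s)·(2·n−s−9·q).

−(2·s−7·q)·(2·n−s−9·q)·(7·n−5·s)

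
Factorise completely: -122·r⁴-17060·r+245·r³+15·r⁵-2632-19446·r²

(3·r+2)·(5·r+1)·(r-14)·(r²+5·r+94)

Testing divisors of the constant over divisors of the leading coefficient, r = -2/3 is a root, so (3·r+2) is a factor; dividing leaves 5·r⁴-44·r³+111·r²-6556·r-1316.
Continuing, r = 14 is a root, so (r-14) divides it; the quotient is 5·r³+26·r²+475·r+94.
Next, r = -1/5 is a root, giving the factor (5·r+1) and quotient r²+5·r+94.
The quadratic r²+5·r+94 has discriminant -351 < 0 and is irreducible over ℤ.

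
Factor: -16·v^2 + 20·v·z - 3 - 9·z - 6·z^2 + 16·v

Group: -4·v·(4·v - 3·z - 3) + (2·z + 1)·(4·v - 3·z - 3); both groups contain (4·v - 3·z - 3).

-(4·v - 2·z - 1)·(4·v - 3·z - 3)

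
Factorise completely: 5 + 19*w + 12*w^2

Need a pair with product 12·5 = 60 and sum 19: that's 4 and 15.
Split the middle term: 12*w^2 + 4*w + 15*w + 5 = 4*w*(3*w + 1) + 5*(3*w + 1).

(3*w + 1)*(4*w + 5)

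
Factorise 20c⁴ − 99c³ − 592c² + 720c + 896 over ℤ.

By the rational root theorem, c = −4/5 is a root, so (5c + 4) divides it; the quotient is 4c³ − 23c² − 100c + 224.
Next, c = 7/4 is a root, giving the factor (4c − 7) and quotient c² − 4c − 32.
The remaining quadratic factors as (c − 8)(c + 4).

(4c − 7)(5c + 4)(c + 4)(c − 8)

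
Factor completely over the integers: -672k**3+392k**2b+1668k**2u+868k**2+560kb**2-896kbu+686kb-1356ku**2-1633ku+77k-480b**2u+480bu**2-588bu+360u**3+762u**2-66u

-(8k-10b-5u-11)(7k-6u)(12k+8b-12u+1)

Group: 8k(-84k**2-56kb+156ku-7k+48bu-72u**2+6u) + (-10b-5u-11)(-84k**2-56kb+156ku-7k+48bu-72u**2+6u); both groups contain (-84k**2-56kb+156ku-7k+48bu-72u**2+6u), so (8k-10b-5u-11) is a factor with cofactor -84k**2-56kb+156ku-7k+48bu-72u**2+6u.
The cofactor groups again: -84k**2-56kb+156ku-7k+48bu-72u**2+6u = -12k(7k-6u) + (-8b+12u-1)(7k-6u); both groups contain (7k-6u), giving -(12k+8b-12u+1)(7k-6u).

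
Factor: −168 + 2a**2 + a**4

(a**2 + 14)(a**2 − 12)

Substitute u = a**2 to get a quadratic in u, then factor.
a**2 + 14 is irreducible over ℤ (always positive, so no real roots).
a**2 − 12 is irreducible over ℤ (12 is not a perfect square).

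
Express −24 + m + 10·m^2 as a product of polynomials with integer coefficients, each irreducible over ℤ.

Need a pair with product 10·(−24) = −240 and sum 1: that's 16 and −15.
Split the middle term: 10·m^2 + 16·m − 15·m − 24 = 2·m·(5·m + 8) − 3·(5·m + 8).

(2·m − 3)·(5·m + 8)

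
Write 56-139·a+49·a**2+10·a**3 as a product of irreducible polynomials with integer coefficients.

Testing divisors of the constant over divisors of the leading coefficient, a = -7 is a root, giving the factor (a+7) and quotient 10·a**2-21·a+8.
The remaining quadratic factors as (5·a-8)(2·a-1).

(2·a-1)·(5·a-8)·(a+7)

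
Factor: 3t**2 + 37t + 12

Need a pair with product 3·12 = 36 and sum 37: that's 36 and 1.
Split the middle term: 3t**2 + 36t + t + 12 = 3t(t + 12) + (t + 12).

(3t + 1)(t + 12)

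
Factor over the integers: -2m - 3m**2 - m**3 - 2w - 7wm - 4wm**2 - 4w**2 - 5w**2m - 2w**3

-(2w + m + 2)(w + m)(w + m + 1)

Group: w(-2w**2 - 3wm - 4w - m**2 - 3m - 2) + m(-2w**2 - 3wm - 4w - m**2 - 3m - 2); both groups contain (-2w**2 - 3wm - 4w - m**2 - 3m - 2), so (w + m) is a factor with cofactor -2w**2 - 3wm - 4w - m**2 - 3m - 2.
The cofactor groups again: -2w**2 - 3wm - 4w - m**2 - 3m - 2 = -w(2w + m + 2) + (-m - 1)(2w + m + 2); both groups contain (2w + m + 2), giving -(w + m + 1)(2w + m + 2).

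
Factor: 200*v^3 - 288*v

8*v*(5*v + 6)*(5*v - 6)

Every term has a factor of 8*v. Then 25*v^2 - 36 = (5*v)² − (6)².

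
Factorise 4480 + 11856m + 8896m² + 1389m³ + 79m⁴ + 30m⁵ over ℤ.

(5m + 4)(6m + 5)(m + 4)(m² - 3m + 56)

Testing divisors of the constant over divisors of the leading coefficient, m = -4 is a root, so (m + 4) divides it; the quotient is 30m⁴ - 41m³ + 1553m² + 2684m + 1120.
Next, m = -5/6 is a root, so (6m + 5) is a factor; dividing leaves 5m³ - 11m² + 268m + 224.
Continuing, m = -4/5 is a root, so (5m + 4) divides it; the quotient is m² - 3m + 56.
The quadratic m² - 3m + 56 has discriminant -215 < 0 and is irreducible over ℤ.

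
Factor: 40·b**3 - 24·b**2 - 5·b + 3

(5·b - 3)·(8·b**2 - 1)

Group as (40·b**3 - 5·b) + (-24·b**2 + 3) = 5·b·(8·b**2 - 1) - 3·(8·b**2 - 1).
Both groups share the factor (8·b**2 - 1).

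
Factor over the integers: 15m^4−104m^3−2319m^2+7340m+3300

Among the possible rational roots, m = 15 is a root, giving the factor (m−15) and quotient 15m^3+121m^2−504m−220.
Next, m = −11 is a root, giving the factor (m+11) and quotient 15m^2−44m−20.
The remaining quadratic factors as (3m−10)(5m+2).

(3m−10)(5m+2)(m+11)(m−15)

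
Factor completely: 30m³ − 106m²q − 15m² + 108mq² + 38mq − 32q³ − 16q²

(15m − 8q)(2m − 2q − 1)(m − 2q)

Group: 15m(2m² − 6mq − m + 4q² + 2q) − 8q(2m² − 6mq − m + 4q² + 2q); both groups contain (2m² − 6mq − m + 4q² + 2q), so (15m − 8q) is a factor with cofactor 2m² − 6mq − m + 4q² + 2q.
The cofactor groups again: 2m² − 6mq − m + 4q² + 2q = 2m(m − 2q) + (−2q − 1)(m − 2q); both groups contain (m − 2q), giving (2m − 2q − 1)(m − 2q).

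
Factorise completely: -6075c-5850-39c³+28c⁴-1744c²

(4c+15)(7c+13)(c+3)(c-10)

Among the possible rational roots, c = 10 is a root, giving the factor (c-10) and quotient 28c³+241c²+666c+585.
Then c = -3 is a root, so (c+3) is a factor; dividing leaves 28c²+157c+195.
The remaining quadratic factors as (7c+13)(4c+15).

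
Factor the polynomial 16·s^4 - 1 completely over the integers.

(2·s)⁴ − (1)⁴ = ((2·s)² − (1)²)((2·s)² + (1)²); the first factor splits again, the second (4·s^2 + 1) is irreducible.

(2·s + 1)·(2·s - 1)·(4·s^2 + 1)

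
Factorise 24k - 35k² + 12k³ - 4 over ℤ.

Among the possible rational roots, k = 2/3 is a root, so (3k - 2) is a factor; dividing leaves 4k² - 9k + 2.
The remaining quadratic factors as (k - 2)(4k - 1).

(3k - 2)(4k - 1)(k - 2)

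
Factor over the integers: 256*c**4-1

(4*c+1)*(4*c-1)*(16*c**2+1)

Difference of squares twice: with A = 4*c and B = 1, A⁴ − B⁴ = (A² − B²)(A² + B²), and A² − B² factors again.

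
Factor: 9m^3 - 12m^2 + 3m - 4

(3m - 4)(3m^2 + 1)

Group as (9m^3 + 3m) + (-12m^2 - 4) = 3m(3m^2 + 1) - 4(3m^2 + 1).
Both groups share the factor (3m^2 + 1).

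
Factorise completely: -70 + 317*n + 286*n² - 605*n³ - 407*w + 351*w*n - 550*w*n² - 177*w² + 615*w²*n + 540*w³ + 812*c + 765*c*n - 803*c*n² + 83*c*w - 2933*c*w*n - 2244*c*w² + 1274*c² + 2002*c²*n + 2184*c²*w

(12*w + 11*n + 7)*(13*c - 5*w + 5*n - 1)*(14*c - 9*w - 11*n + 10)

Group: 12*w*(182*c² - 187*c*w - 73*c*n + 116*c + 45*w² + 10*w*n - 41*w - 55*n² + 61*n - 10) + (11*n + 7)*(182*c² - 187*c*w - 73*c*n + 116*c + 45*w² + 10*w*n - 41*w - 55*n² + 61*n - 10); both groups contain (182*c² - 187*c*w - 73*c*n + 116*c + 45*w² + 10*w*n - 41*w - 55*n² + 61*n - 10), so (12*w + 11*n + 7) is a factor with cofactor 182*c² - 187*c*w - 73*c*n + 116*c + 45*w² + 10*w*n - 41*w - 55*n² + 61*n - 10.
The cofactor groups again: 182*c² - 187*c*w - 73*c*n + 116*c + 45*w² + 10*w*n - 41*w - 55*n² + 61*n - 10 = 13*c*(14*c - 9*w - 11*n + 10) + (-5*w + 5*n - 1)*(14*c - 9*w - 11*n + 10); both groups contain (14*c - 9*w - 11*n + 10), giving (13*c - 5*w + 5*n - 1)*(14*c - 9*w - 11*n + 10).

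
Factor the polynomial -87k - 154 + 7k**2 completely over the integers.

Need a pair with product 7·(-154) = -1078 and sum -87: that's -98 and 11.
Split the middle term: 7k**2 - 98k + 11k - 154 = 7k(k - 14) + 11(k - 14).

(7k + 11)(k - 14)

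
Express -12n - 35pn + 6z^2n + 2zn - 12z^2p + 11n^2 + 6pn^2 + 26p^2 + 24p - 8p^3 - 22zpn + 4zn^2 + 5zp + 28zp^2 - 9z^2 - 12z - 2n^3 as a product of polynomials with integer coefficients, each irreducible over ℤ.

-(4p - 2n + 3)(3z - p - n + 4)(z - 2p + n)

Group: 4p(-3z^2 + 7zp - 2zn - 4z - 2p^2 - pn + 8p + n^2 - 4n) + (-2n + 3)(-3z^2 + 7zp - 2zn - 4z - 2p^2 - pn + 8p + n^2 - 4n); both groups contain (-3z^2 + 7zp - 2zn - 4z - 2p^2 - pn + 8p + n^2 - 4n), so (4p - 2n + 3) is a factor with cofactor -3z^2 + 7zp - 2zn - 4z - 2p^2 - pn + 8p + n^2 - 4n.
The cofactor groups again: -3z^2 + 7zp - 2zn - 4z - 2p^2 - pn + 8p + n^2 - 4n = -z(3z - p - n + 4) + (2p - n)(3z - p - n + 4); both groups contain (3z - p - n + 4), giving -(z - 2p + n)(3z - p - n + 4).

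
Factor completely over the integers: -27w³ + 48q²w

3w(4q + 3w)(4q - 3w)

Pull out the common factor 3w; 16q² - 9w² is a difference of squares.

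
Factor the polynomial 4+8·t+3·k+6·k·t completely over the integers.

Group as (6·k·t+3·k) + (8·t+4) = 3·k·(2·t+1) + 4·(2·t+1).
Both groups share the factor (2·t+1).

(2·t+1)·(3·k+4)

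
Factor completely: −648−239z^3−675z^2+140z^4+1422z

(4z−9)(5z+12)(7z−6)(z−1)

Testing divisors of the constant over divisors of the leading coefficient, z = 9/4 is a root, so (4z−9) divides it; the quotient is 35z^3+19z^2−126z+72.
Continuing, z = 6/7 is a root, so (7z−6) divides it; the quotient is 5z^2+7z−12.
The remaining quadratic factors as (z−1)(5z+12).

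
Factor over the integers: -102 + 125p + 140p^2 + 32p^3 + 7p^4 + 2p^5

By the rational root theorem, p = 1/2 is a root, so (2p - 1) is a factor; dividing leaves p^4 + 4p^3 + 18p^2 + 79p + 102.
Continuing, p = -2 is a root, so (p + 2) divides it; the quotient is p^3 + 2p^2 + 14p + 51.
Next, p = -3 is a root, so (p + 3) divides it; the quotient is p^2 - p + 17.
The quadratic p^2 - p + 17 has discriminant -67 < 0 and is irreducible over ℤ.

(2p - 1)(p + 2)(p + 3)(p^2 - p + 17)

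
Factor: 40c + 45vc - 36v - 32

Group as (45vc - 36v) + (40c - 32) = 9v(5c - 4) + 8(5c - 4).
Both groups share the factor (5c - 4).

(5c - 4)(9v + 8)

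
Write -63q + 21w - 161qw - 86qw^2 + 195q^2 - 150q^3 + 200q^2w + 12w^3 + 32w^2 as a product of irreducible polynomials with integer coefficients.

-(10q - 6w - 7)(3q - w)(5q - 2w - 3)

Group: 10q(-15q^2 + 11qw + 9q - 2w^2 - 3w) + (-6w - 7)(-15q^2 + 11qw + 9q - 2w^2 - 3w); both groups contain (-15q^2 + 11qw + 9q - 2w^2 - 3w), so (10q - 6w - 7) is a factor with cofactor -15q^2 + 11qw + 9q - 2w^2 - 3w.
The cofactor groups again: -15q^2 + 11qw + 9q - 2w^2 - 3w = -5q(3q - w) + (2w + 3)(3q - w); both groups contain (3q - w), giving -(5q - 2w - 3)(3q - w).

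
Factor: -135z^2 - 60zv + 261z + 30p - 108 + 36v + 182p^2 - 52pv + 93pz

Group: 14p(13p + 15z - 9) + (-9z - 4v + 12)(13p + 15z - 9); both groups contain (13p + 15z - 9).

(13p + 15z - 9)(14p - 9z - 4v + 12)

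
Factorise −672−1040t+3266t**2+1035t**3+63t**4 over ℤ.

(3t+1)(3t+14)(7t−4)(t+12)

Testing divisors of the constant over divisors of the leading coefficient, t = −1/3 is a root, giving the factor (3t+1) and quotient 21t**3+338t**2+976t−672.
Continuing, t = −14/3 is a root, so (3t+14) is a factor; dividing leaves 7t**2+80t−48.
The remaining quadratic factors as (7t−4)(t+12).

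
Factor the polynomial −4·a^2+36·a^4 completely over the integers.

4·a^2·(3·a+1)·(3·a−1)

Factor out 4·a^2 first: what remains is 9·a^2−1.
Recognize a difference of squares with the parts 3·a and 1.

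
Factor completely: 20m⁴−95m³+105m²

5m²(4m−7)(m−3)

Pull out the common factor 5m², then factor the remaining trinomial.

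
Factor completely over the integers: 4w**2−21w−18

Need a pair with product 4·(−18) = −72 and sum −21: that's −24 and 3.
Split the middle term: 4w**2−24w + 3w−18 = 4w(w−6) + 3(w−6).

(4w+3)(w−6)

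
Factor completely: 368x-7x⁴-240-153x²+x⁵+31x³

Among the possible rational roots, x = 1 is a root, giving the factor (x-1) and quotient x⁴-6x³+25x²-128x+240.
Continuing, x = 4 is a root, so (x-4) is a factor; dividing leaves x³-2x²+17x-60.
Then x = 3 is a root, so (x-3) divides it; the quotient is x²+x+20.
The quadratic x²+x+20 has discriminant -79 < 0 and is irreducible over ℤ.

(x-1)(x-3)(x-4)(x²+x+20)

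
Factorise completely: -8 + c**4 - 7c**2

Substitute u = c**2 to get a quadratic in u, then factor.
c**2 - 8 is irreducible over ℤ (8 is not a perfect square).
c**2 + 1 is irreducible over ℤ (sum of squares).

(c**2 + 1)(c**2 - 8)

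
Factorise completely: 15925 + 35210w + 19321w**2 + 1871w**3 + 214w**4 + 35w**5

(5w + 7)(7w + 5)(w + 7)(w**2 − 3w + 65)

Trying the rational-root candidates, w = −7/5 is a root, giving the factor (5w + 7) and quotient 7w**4 + 33w**3 + 328w**2 + 3405w + 2275.
Continuing, w = −7 is a root, so (w + 7) is a factor; dividing leaves 7w**3 − 16w**2 + 440w + 325.
Next, w = −5/7 is a root, giving the factor (7w + 5) and quotient w**2 − 3w + 65.
The quadratic w**2 − 3w + 65 has discriminant −251 < 0 and is irreducible over ℤ.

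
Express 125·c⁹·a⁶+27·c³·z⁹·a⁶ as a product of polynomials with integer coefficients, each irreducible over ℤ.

a⁶·c³·(5·c²+3·z³)·(25·c⁴-15·c²·z³+9·z⁶)

Factor out c³·a⁶ first: what remains is 125·c⁶+27·z⁹.
Recognize a sum of cubes with the parts 5·c² and 3·z³.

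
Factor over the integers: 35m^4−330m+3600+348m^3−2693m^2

(5m−6)(7m+8)(m+15)(m−5)

By the rational root theorem, m = −8/7 is a root, so (7m+8) divides it; the quotient is 5m^3+44m^2−435m+450.
Next, m = 6/5 is a root, so (5m−6) divides it; the quotient is m^2+10m−75.
The remaining quadratic factors as (m+15)(m−5).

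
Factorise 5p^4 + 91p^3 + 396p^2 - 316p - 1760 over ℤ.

(5p + 11)(p + 10)(p + 8)(p - 2)

By the rational root theorem, p = -11/5 is a root, giving the factor (5p + 11) and quotient p^3 + 16p^2 + 44p - 160.
Next, p = -10 is a root, so (p + 10) is a factor; dividing leaves p^2 + 6p - 16.
The remaining quadratic factors as (p + 8)(p - 2).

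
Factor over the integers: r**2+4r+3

Two integers with product 3 and sum 4 are 3 and 1.

(r+1)(r+3)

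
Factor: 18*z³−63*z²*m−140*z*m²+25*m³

(z−5*m)*(6*z−m)*(3*z+5*m)

Group: 3*z*(6*z²−31*z*m+5*m²) + 5*m*(6*z²−31*z*m+5*m²); both groups contain (6*z²−31*z*m+5*m²), so (3*z+5*m) is a factor with cofactor 6*z²−31*z*m+5*m².
The cofactor groups again: 6*z²−31*z*m+5*m² = 6*z*(z−5*m) − m*(z−5*m); both groups contain (z−5*m), giving (6*z−m)*(z−5*m).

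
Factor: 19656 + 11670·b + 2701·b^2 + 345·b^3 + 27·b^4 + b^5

Among the possible rational roots, b = −4 is a root, so (b + 4) divides it; the quotient is b^4 + 23·b^3 + 253·b^2 + 1689·b + 4914.
Then b = −9 is a root, so (b + 9) is a factor; dividing leaves b^3 + 14·b^2 + 127·b + 546.
Then b = −7 is a root, so (b + 7) is a factor; dividing leaves b^2 + 7·b + 78.
The quadratic b^2 + 7·b + 78 has discriminant −263 < 0 and is irreducible over ℤ.

(b + 4)·(b + 7)·(b + 9)·(b^2 + 7·b + 78)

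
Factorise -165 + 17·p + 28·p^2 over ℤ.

(4·p + 11)·(7·p - 15)

Need a pair with product 28·(-165) = -4620 and sum 17: that's -60 and 77.
Split the middle term: 28·p^2 - 60·p + 77·p - 165 = 4·p·(7·p - 15) + 11·(7·p - 15).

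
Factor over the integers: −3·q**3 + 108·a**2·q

Pull out the common factor 3·q; 36·a**2 − q**2 is a difference of squares.

3·q·(6·a + q)·(6·a − q)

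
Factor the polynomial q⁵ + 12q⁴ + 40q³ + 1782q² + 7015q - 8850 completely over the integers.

(q + 15)(q + 5)(q - 1)(q² - 7q + 118)

Among the possible rational roots, q = -5 is a root, so (q + 5) divides it; the quotient is q⁴ + 7q³ + 5q² + 1757q - 1770.
Next, q = 1 is a root, so (q - 1) divides it; the quotient is q³ + 8q² + 13q + 1770.
Next, q = -15 is a root, giving the factor (q + 15) and quotient q² - 7q + 118.
The quadratic q² - 7q + 118 has discriminant -423 < 0 and is irreducible over ℤ.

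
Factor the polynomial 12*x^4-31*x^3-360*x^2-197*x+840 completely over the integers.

(3*x+8)*(4*x-5)*(x+3)*(x-7)

Among the possible rational roots, x = -3 is a root, giving the factor (x+3) and quotient 12*x^3-67*x^2-159*x+280.
Then x = 7 is a root, giving the factor (x-7) and quotient 12*x^2+17*x-40.
The remaining quadratic factors as (4*x-5)(3*x+8).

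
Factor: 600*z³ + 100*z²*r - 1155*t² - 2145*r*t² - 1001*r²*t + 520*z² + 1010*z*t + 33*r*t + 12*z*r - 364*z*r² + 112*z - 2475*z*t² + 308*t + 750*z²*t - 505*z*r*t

(10*z - 7*r - 15*t + 4)*(4*z + 11*t)*(15*z + 13*r + 7)

Group: 4*z*(150*z² + 25*z*r - 225*z*t + 130*z - 91*r² - 195*r*t + 3*r - 105*t + 28) + 11*t*(150*z² + 25*z*r - 225*z*t + 130*z - 91*r² - 195*r*t + 3*r - 105*t + 28); both groups contain (150*z² + 25*z*r - 225*z*t + 130*z - 91*r² - 195*r*t + 3*r - 105*t + 28), so (4*z + 11*t) is a factor with cofactor 150*z² + 25*z*r - 225*z*t + 130*z - 91*r² - 195*r*t + 3*r - 105*t + 28.
The cofactor groups again: 150*z² + 25*z*r - 225*z*t + 130*z - 91*r² - 195*r*t + 3*r - 105*t + 28 = 10*z*(15*z + 13*r + 7) + (-7*r - 15*t + 4)*(15*z + 13*r + 7); both groups contain (15*z + 13*r + 7), giving (10*z - 7*r - 15*t + 4)*(15*z + 13*r + 7).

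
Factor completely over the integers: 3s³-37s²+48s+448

Among the possible rational roots, s = 7 is a root, so (s-7) is a factor; dividing leaves 3s²-16s-64.
The remaining quadratic factors as (3s+8)(s-8).

(3s+8)(s-7)(s-8)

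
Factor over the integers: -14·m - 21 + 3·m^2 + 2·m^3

(2·m + 3)·(m^2 - 7)

Group as (2·m^3 - 14·m) + (3·m^2 - 21) = 2·m·(m^2 - 7) + 3·(m^2 - 7).
Both groups share the factor (m^2 - 7).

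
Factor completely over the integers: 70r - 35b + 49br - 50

Group as (49br - 35b) + (70r - 50) = 7b(7r - 5) + 10(7r - 5).
Both groups share the factor (7r - 5).

(7b + 10)(7r - 5)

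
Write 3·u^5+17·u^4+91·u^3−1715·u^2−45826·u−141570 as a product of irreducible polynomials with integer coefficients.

Testing divisors of the constant over divisors of the leading coefficient, u = 11 is a root, so (u−11) is a factor; dividing leaves 3·u^4+50·u^3+641·u^2+5336·u+12870.
Continuing, u = −9 is a root, giving the factor (u+9) and quotient 3·u^3+23·u^2+434·u+1430.
Then u = −11/3 is a root, so (3·u+11) is a factor; dividing leaves u^2+4·u+130.
The quadratic u^2+4·u+130 has discriminant −504 < 0 and is irreducible over ℤ.

(3·u+11)·(u+9)·(u−11)·(u^2+4·u+130)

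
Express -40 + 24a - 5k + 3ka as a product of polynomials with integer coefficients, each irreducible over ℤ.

Group as (3ka - 5k) + (24a - 40) = k(3a - 5) + 8(3a - 5).
Both groups share the factor (3a - 5).

(3a - 5)(k + 8)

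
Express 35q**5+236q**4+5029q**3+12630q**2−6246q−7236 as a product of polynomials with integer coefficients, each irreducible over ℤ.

(5q+3)(7q−6)(q+3)(q**2+4q+134)

Testing divisors of the constant over divisors of the leading coefficient, q = −3/5 is a root, so (5q+3) is a factor; dividing leaves 7q**4+43q**3+980q**2+1938q−2412.
Continuing, q = 6/7 is a root, so (7q−6) divides it; the quotient is q**3+7q**2+146q+402.
Next, q = −3 is a root, so (q+3) is a factor; dividing leaves q**2+4q+134.
The quadratic q**2+4q+134 has discriminant −520 < 0 and is irreducible over ℤ.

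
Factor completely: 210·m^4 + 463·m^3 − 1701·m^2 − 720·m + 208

Testing divisors of the constant over divisors of the leading coefficient, m = −4 is a root, giving the factor (m + 4) and quotient 210·m^3 − 377·m^2 − 193·m + 52.
Continuing, m = −4/7 is a root, giving the factor (7·m + 4) and quotient 30·m^2 − 71·m + 13.
The remaining quadratic factors as (5·m − 1)(6·m − 13).

(5·m − 1)·(6·m − 13)·(7·m + 4)·(m + 4)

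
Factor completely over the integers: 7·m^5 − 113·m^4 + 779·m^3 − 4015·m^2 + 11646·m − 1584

Among the possible rational roots, m = 1/7 is a root, giving the factor (7·m − 1) and quotient m^4 − 16·m^3 + 109·m^2 − 558·m + 1584.
Then m = 6 is a root, so (m − 6) divides it; the quotient is m^3 − 10·m^2 + 49·m − 264.
Then m = 8 is a root, so (m − 8) divides it; the quotient is m^2 − 2·m + 33.
The quadratic m^2 − 2·m + 33 has discriminant −128 < 0 and is irreducible over ℤ.

(7·m − 1)·(m − 6)·(m − 8)·(m^2 − 2·m + 33)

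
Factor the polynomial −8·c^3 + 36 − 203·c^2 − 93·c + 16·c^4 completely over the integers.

By the rational root theorem, c = 1/4 is a root, so (4·c − 1) divides it; the quotient is 4·c^3 − c^2 − 51·c − 36.
Then c = −3 is a root, so (c + 3) divides it; the quotient is 4·c^2 − 13·c − 12.
The remaining quadratic factors as (c − 4)(4·c + 3).

(4·c + 3)·(4·c − 1)·(c + 3)·(c − 4)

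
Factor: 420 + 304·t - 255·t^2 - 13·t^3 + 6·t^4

(6·t + 5)·(t + 6)·(t - 2)·(t - 7)

Testing divisors of the constant over divisors of the leading coefficient, t = -6 is a root, so (t + 6) is a factor; dividing leaves 6·t^3 - 49·t^2 + 39·t + 70.
Then t = 2 is a root, giving the factor (t - 2) and quotient 6·t^2 - 37·t - 35.
The remaining quadratic factors as (6·t + 5)(t - 7).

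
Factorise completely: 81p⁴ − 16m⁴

(3p − 2m)(3p + 2m)(9p² + 4m²)

(3p)⁴ − (2m)⁴ = ((3p)² − (2m)²)((3p)² + (2m)²); the first factor splits again, the second (9p² + 4m²) is irreducible.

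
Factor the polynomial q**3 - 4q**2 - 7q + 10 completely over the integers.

(q + 2)(q - 1)(q - 5)

Among the possible rational roots, q = -2 is a root, giving the factor (q + 2) and quotient q**2 - 6q + 5.
The remaining quadratic factors as (q - 1)(q - 5).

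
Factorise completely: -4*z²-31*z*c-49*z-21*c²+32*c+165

-(4*z+3*c-11)*(z+7*c+15)

Group: -z*(4*z+3*c-11) + (-7*c-15)*(4*z+3*c-11); both groups contain (4*z+3*c-11).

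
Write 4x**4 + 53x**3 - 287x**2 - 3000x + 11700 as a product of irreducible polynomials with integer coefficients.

Among the possible rational roots, x = -13 is a root, so (x + 13) divides it; the quotient is 4x**3 + x**2 - 300x + 900.
Continuing, x = -10 is a root, giving the factor (x + 10) and quotient 4x**2 - 39x + 90.
The remaining quadratic factors as (x - 6)(4x - 15).

(4x - 15)(x + 10)(x + 13)(x - 6)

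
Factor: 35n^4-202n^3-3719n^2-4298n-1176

(5n+4)(7n+3)(n+7)(n-14)

Trying the rational-root candidates, n = -3/7 is a root, giving the factor (7n+3) and quotient 5n^3-31n^2-518n-392.
Continuing, n = -4/5 is a root, giving the factor (5n+4) and quotient n^2-7n-98.
The remaining quadratic factors as (n-14)(n+7).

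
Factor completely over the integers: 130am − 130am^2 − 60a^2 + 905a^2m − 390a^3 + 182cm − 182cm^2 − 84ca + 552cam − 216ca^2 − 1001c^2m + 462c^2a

(11c − 13a + 2m − 2)(7c + 5a)(6a − 13m)

Group: 7c(66ca − 143cm − 78a^2 + 181am − 12a − 26m^2 + 26m) + 5a(66ca − 143cm − 78a^2 + 181am − 12a − 26m^2 + 26m); both groups contain (66ca − 143cm − 78a^2 + 181am − 12a − 26m^2 + 26m), so (7c + 5a) is a factor with cofactor 66ca − 143cm − 78a^2 + 181am − 12a − 26m^2 + 26m.
The cofactor groups again: 66ca − 143cm − 78a^2 + 181am − 12a − 26m^2 + 26m = 6a(11c − 13a + 2m − 2) − 13m(11c − 13a + 2m − 2); both groups contain (11c − 13a + 2m − 2), giving (6a − 13m)(11c − 13a + 2m − 2).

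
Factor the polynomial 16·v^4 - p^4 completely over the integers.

(2·v - p)·(2·v + p)·(4·v^2 + p^2)

(2·v)⁴ − (p)⁴ = ((2·v)² − (p)²)((2·v)² + (p)²); the first factor splits again, the second (4·v^2 + p^2) is irreducible.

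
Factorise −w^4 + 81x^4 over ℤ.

Difference of squares twice: with A = 3x and B = w, A⁴ − B⁴ = (A² − B²)(A² + B²), and A² − B² factors again.

(3x − w)(3x + w)(9x^2 + w^2)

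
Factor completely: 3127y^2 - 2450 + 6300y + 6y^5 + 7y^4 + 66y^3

By the rational root theorem, y = -5/2 is a root, so (2y + 5) divides it; the quotient is 3y^4 - 4y^3 + 43y^2 + 1456y - 490.
Next, y = 1/3 is a root, so (3y - 1) divides it; the quotient is y^3 - y^2 + 14y + 490.
Next, y = -7 is a root, giving the factor (y + 7) and quotient y^2 - 8y + 70.
The quadratic y^2 - 8y + 70 has discriminant -216 < 0 and is irreducible over ℤ.

(2y + 5)(3y - 1)(y + 7)(y^2 - 8y + 70)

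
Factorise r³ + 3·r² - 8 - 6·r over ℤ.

Trying the rational-root candidates, r = -4 is a root, so (r + 4) is a factor; dividing leaves r² - r - 2.
The remaining quadratic factors as (r + 1)(r - 2).

(r + 1)·(r + 4)·(r - 2)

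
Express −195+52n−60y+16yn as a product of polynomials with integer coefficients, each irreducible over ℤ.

Group as (16yn−60y) + (52n−195) = 4y(4n−15) + 13(4n−15).
Both groups share the factor (4n−15).

(4n−15)(4y+13)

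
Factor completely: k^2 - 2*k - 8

Two integers with product -8 and sum -2 are -4 and 2.

(k + 2)*(k - 4)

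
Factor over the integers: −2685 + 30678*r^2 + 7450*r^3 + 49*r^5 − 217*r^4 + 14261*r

(7*r + 5)*(7*r − 1)*(r + 3)*(r^2 − 8*r + 179)

Testing divisors of the constant over divisors of the leading coefficient, r = −5/7 is a root, so (7*r + 5) is a factor; dividing leaves 7*r^4 − 36*r^3 + 1090*r^2 + 3604*r − 537.
Continuing, r = −3 is a root, so (r + 3) is a factor; dividing leaves 7*r^3 − 57*r^2 + 1261*r − 179.
Next, r = 1/7 is a root, so (7*r − 1) divides it; the quotient is r^2 − 8*r + 179.
The quadratic r^2 − 8*r + 179 has discriminant −652 < 0 and is irreducible over ℤ.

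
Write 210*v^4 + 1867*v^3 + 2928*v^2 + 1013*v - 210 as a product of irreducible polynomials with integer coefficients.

(5*v + 6)*(6*v + 5)*(7*v - 1)*(v + 7)

Trying the rational-root candidates, v = -7 is a root, so (v + 7) is a factor; dividing leaves 210*v^3 + 397*v^2 + 149*v - 30.
Continuing, v = -6/5 is a root, so (5*v + 6) is a factor; dividing leaves 42*v^2 + 29*v - 5.
The remaining quadratic factors as (7*v - 1)(6*v + 5).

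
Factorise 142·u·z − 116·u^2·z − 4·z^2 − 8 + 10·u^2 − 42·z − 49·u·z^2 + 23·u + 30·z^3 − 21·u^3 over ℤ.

Group: 3·u·(−7·u^2 − 41·u·z + u − 30·z^2 + 34·z + 8) + (−z − 1)·(−7·u^2 − 41·u·z + u − 30·z^2 + 34·z + 8); both groups contain (−7·u^2 − 41·u·z + u − 30·z^2 + 34·z + 8), so (3·u − z − 1) is a factor with cofactor −7·u^2 − 41·u·z + u − 30·z^2 + 34·z + 8.
The cofactor groups again: −7·u^2 − 41·u·z + u − 30·z^2 + 34·z + 8 = −u·(7·u + 6·z − 8) + (−5·z − 1)·(7·u + 6·z − 8); both groups contain (7·u + 6·z − 8), giving −(u + 5·z + 1)·(7·u + 6·z − 8).

−(3·u − z − 1)·(7·u + 6·z − 8)·(u + 5·z + 1)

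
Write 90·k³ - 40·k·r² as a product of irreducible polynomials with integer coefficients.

Every term has a factor of 10·k. Then 9·k² - 4·r² = (3·k)² − (2·r)².

10·k·(3·k + 2·r)·(3·k - 2·r)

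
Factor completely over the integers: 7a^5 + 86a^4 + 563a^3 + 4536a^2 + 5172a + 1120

Trying the rational-root candidates, a = -1 is a root, giving the factor (a + 1) and quotient 7a^4 + 79a^3 + 484a^2 + 4052a + 1120.
Then a = -2/7 is a root, so (7a + 2) is a factor; dividing leaves a^3 + 11a^2 + 66a + 560.
Next, a = -10 is a root, so (a + 10) is a factor; dividing leaves a^2 + a + 56.
The quadratic a^2 + a + 56 has discriminant -223 < 0 and is irreducible over ℤ.

(7a + 2)(a + 1)(a + 10)(a^2 + a + 56)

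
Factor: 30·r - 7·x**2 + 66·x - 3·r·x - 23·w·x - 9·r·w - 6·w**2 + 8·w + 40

-(3·r + 2·w + 7·x + 4)·(3·w + x - 10)

Group: -3·r·(3·w + x - 10) + (-2·w - 7·x - 4)·(3·w + x - 10); both groups contain (3·w + x - 10).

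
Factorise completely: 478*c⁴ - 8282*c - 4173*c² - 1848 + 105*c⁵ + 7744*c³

(3*c - 4)*(5*c + 3)*(7*c + 2)*(c² + 5*c + 77)

Testing divisors of the constant over divisors of the leading coefficient, c = -3/5 is a root, giving the factor (5*c + 3) and quotient 21*c⁴ + 83*c³ + 1499*c² - 1734*c - 616.
Continuing, c = -2/7 is a root, so (7*c + 2) divides it; the quotient is 3*c³ + 11*c² + 211*c - 308.
Next, c = 4/3 is a root, giving the factor (3*c - 4) and quotient c² + 5*c + 77.
The quadratic c² + 5*c + 77 has discriminant -283 < 0 and is irreducible over ℤ.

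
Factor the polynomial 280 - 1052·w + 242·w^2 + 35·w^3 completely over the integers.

(5·w - 14)·(7·w - 2)·(w + 10)

Trying the rational-root candidates, w = 14/5 is a root, so (5·w - 14) divides it; the quotient is 7·w^2 + 68·w - 20.
The remaining quadratic factors as (w + 10)(7·w - 2).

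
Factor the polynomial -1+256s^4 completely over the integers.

(4s)⁴ − (1)⁴ = ((4s)² − (1)²)((4s)² + (1)²); the first factor splits again, the second (16s^2+1) is irreducible.

(4s+1)(4s-1)(16s^2+1)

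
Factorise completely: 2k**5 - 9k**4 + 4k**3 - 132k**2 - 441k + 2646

Testing divisors of the constant over divisors of the leading coefficient, k = -7/2 is a root, so (2k + 7) is a factor; dividing leaves k**4 - 8k**3 + 30k**2 - 171k + 378.
Then k = 6 is a root, giving the factor (k - 6) and quotient k**3 - 2k**2 + 18k - 63.
Then k = 3 is a root, so (k - 3) is a factor; dividing leaves k**2 + k + 21.
The quadratic k**2 + k + 21 has discriminant -83 < 0 and is irreducible over ℤ.

(2k + 7)(k - 3)(k - 6)(k**2 + k + 21)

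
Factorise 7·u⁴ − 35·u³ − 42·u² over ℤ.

7·u²·(u + 1)·(u − 6)

Pull out the common factor 7·u², then factor the remaining trinomial.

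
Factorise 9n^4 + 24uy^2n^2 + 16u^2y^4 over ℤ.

Recognize a perfect-square trinomial with the parts 4uy^2 and 3n^2.

(4uy^2 + 3n^2)^2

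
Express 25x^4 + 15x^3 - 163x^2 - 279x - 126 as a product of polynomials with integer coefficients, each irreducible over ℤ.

Among the possible rational roots, x = -7/5 is a root, so (5x + 7) divides it; the quotient is 5x^3 - 4x^2 - 27x - 18.
Continuing, x = 3 is a root, giving the factor (x - 3) and quotient 5x^2 + 11x + 6.
The remaining quadratic factors as (x + 1)(5x + 6).

(5x + 6)(5x + 7)(x + 1)(x - 3)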